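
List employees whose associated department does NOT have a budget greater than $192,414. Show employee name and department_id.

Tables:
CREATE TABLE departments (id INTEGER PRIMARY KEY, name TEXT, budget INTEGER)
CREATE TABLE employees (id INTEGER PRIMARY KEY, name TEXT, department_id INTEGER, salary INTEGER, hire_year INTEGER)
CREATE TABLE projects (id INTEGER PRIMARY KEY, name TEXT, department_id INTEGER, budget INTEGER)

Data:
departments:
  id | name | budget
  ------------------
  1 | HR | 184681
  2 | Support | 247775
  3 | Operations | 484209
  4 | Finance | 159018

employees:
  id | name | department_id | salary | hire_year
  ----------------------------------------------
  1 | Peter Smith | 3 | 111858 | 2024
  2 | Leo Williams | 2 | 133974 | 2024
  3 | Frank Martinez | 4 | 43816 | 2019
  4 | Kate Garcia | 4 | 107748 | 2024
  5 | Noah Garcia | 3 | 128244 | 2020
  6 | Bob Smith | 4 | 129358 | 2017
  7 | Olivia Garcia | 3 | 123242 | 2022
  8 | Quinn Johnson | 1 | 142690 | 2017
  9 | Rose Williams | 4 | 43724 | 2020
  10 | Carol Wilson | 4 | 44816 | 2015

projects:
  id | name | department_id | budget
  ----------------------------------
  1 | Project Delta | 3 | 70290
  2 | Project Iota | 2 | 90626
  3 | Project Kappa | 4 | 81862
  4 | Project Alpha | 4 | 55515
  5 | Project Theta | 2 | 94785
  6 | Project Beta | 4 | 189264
SELECT name, department_id FROM employees WHERE department_id NOT IN (SELECT id FROM departments WHERE budget > 192414)

Execution result:
name | department_id
Frank Martinez | 4
Kate Garcia | 4
Bob Smith | 4
Quinn Johnson | 1
Rose Williams | 4
Carol Wilson | 4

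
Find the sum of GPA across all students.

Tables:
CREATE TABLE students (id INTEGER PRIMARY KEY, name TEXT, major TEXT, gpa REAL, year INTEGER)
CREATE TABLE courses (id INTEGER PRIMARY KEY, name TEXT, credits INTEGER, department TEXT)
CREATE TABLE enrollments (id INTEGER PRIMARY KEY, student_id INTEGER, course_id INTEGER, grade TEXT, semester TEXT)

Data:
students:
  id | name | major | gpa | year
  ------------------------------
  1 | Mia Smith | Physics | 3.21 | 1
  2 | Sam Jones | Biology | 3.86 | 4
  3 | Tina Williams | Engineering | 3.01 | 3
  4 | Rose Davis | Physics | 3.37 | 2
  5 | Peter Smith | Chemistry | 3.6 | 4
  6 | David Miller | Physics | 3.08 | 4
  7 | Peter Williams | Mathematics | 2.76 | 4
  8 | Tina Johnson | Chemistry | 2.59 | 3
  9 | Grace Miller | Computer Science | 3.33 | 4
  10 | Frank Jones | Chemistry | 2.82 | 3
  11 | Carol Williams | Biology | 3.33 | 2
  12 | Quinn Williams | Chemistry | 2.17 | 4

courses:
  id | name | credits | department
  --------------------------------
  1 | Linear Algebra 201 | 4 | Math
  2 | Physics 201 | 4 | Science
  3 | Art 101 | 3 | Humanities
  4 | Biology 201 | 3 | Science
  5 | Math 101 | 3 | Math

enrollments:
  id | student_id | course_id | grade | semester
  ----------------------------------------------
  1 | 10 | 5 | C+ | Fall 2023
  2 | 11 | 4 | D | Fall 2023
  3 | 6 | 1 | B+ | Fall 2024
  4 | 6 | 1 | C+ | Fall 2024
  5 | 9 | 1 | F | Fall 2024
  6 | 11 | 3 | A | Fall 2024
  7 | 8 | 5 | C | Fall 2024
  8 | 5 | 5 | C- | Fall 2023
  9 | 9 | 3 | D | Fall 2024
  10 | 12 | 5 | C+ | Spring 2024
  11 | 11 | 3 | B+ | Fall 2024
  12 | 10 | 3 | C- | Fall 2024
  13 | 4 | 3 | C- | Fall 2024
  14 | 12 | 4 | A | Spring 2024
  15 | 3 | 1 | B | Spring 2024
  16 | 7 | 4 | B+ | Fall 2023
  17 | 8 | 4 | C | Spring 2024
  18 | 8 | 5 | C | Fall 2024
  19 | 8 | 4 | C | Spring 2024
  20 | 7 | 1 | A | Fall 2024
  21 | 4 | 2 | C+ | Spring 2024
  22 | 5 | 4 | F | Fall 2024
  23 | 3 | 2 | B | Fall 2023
SELECT SUM(gpa) FROM students

Execution result:
37.13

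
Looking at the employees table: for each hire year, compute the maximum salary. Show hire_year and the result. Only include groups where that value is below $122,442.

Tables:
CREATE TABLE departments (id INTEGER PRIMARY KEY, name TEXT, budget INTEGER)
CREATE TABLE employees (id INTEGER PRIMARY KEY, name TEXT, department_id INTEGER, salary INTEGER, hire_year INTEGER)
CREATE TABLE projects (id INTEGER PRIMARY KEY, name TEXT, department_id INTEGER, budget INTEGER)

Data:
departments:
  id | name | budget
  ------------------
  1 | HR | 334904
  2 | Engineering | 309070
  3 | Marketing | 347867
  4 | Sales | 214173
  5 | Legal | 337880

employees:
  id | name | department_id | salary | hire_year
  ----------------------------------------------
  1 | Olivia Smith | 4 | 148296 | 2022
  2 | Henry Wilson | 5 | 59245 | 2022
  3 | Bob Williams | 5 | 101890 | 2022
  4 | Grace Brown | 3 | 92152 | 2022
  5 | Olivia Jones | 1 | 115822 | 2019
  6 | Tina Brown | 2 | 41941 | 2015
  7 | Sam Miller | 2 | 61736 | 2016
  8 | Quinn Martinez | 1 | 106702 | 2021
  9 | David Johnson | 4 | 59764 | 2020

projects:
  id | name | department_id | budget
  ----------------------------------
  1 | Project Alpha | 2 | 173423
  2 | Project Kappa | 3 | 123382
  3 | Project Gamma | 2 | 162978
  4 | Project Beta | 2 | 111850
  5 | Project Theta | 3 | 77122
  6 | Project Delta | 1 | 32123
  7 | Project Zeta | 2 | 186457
SELECT hire_year, MAX(salary) AS max_salary FROM employees GROUP BY hire_year HAVING MAX(salary) < 122442

Execution result:
hire_year | max_salary
2015 | 41941
2016 | 61736
2019 | 115822
2020 | 59764
2021 | 106702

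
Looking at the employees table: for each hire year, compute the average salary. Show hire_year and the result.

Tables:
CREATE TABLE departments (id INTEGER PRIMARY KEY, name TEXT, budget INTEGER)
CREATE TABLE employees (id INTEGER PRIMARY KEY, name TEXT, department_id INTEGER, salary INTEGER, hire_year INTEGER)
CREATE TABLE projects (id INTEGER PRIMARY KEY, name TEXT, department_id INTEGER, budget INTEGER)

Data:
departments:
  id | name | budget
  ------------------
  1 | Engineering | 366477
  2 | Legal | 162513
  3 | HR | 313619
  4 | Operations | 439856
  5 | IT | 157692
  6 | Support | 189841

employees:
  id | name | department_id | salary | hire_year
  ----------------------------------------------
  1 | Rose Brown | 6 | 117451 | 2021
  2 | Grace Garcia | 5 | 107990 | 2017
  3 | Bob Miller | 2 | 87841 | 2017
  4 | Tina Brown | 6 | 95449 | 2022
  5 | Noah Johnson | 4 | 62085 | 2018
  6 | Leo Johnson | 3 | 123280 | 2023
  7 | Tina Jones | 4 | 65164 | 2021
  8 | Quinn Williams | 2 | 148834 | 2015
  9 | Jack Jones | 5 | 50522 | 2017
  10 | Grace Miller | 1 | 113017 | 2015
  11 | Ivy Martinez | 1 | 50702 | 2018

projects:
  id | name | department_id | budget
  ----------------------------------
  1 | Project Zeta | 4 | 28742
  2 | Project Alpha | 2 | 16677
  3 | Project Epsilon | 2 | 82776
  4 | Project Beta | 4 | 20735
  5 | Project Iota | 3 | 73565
SELECT hire_year, AVG(salary) AS avg_salary FROM employees GROUP BY hire_year

Execution result:
hire_year | avg_salary
2015 | 130925.50
2017 | 82117.67
2018 | 56393.50
2021 | 91307.50
2022 | 95449.00
2023 | 123280.00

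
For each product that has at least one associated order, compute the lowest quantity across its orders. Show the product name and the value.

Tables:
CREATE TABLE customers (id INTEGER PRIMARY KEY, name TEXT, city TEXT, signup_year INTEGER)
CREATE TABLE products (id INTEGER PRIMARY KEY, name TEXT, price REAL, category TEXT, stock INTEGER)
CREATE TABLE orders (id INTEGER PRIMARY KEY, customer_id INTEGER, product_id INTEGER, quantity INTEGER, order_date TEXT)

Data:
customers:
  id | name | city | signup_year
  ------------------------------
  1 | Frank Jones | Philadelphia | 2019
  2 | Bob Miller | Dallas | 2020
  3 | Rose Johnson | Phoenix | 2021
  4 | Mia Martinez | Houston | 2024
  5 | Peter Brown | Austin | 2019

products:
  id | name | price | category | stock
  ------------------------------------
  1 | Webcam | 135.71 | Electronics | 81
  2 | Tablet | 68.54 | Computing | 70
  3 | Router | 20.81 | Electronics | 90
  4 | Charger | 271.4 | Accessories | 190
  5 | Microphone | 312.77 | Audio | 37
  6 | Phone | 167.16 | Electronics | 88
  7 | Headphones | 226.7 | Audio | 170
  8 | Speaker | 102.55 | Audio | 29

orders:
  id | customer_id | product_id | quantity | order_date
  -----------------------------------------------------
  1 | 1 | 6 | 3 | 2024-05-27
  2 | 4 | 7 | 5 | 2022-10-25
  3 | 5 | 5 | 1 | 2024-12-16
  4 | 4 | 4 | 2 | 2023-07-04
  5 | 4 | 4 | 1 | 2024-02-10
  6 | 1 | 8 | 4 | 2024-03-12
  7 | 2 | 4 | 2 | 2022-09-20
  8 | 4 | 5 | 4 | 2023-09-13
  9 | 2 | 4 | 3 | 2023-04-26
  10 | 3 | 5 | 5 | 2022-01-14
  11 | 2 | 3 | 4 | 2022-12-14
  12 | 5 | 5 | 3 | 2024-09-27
SELECT p.name, MIN(c.quantity) AS min_quantity FROM orders c JOIN products p ON c.product_id = p.id GROUP BY p.id, p.name

Execution result:
name | min_quantity
Router | 4
Charger | 1
Microphone | 1
Phone | 3
Headphones | 5
Speaker | 4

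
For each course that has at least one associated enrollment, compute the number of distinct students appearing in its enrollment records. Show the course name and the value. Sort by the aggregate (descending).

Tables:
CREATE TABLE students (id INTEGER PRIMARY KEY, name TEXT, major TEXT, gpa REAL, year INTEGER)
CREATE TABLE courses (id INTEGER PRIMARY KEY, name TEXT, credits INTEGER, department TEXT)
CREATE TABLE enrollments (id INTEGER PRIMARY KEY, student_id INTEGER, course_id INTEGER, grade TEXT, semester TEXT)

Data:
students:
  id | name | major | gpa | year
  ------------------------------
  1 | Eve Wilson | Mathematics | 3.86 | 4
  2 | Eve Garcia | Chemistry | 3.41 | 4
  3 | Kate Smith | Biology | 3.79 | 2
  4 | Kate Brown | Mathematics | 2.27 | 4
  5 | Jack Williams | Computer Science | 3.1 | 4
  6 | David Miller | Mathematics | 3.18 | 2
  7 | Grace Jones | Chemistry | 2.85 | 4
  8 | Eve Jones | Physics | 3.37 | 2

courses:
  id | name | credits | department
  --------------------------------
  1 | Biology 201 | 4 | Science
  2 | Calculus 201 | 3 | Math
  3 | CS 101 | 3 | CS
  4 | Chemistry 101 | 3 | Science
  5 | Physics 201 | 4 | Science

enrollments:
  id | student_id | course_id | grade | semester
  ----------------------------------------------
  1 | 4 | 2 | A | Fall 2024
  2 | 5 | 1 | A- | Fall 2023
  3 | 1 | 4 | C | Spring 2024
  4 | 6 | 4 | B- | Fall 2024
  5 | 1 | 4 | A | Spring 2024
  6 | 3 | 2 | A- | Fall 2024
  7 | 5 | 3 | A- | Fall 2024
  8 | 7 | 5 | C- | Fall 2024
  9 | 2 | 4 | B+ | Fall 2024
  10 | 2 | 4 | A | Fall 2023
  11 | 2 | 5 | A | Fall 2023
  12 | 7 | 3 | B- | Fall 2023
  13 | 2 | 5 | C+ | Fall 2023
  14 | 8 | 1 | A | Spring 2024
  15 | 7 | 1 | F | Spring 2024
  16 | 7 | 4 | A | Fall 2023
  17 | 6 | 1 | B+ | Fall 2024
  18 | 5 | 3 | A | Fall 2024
SELECT p.name, COUNT(DISTINCT c.student_id) AS distinct_student_count FROM enrollments c JOIN courses p ON c.course_id = p.id GROUP BY p.id, p.name ORDER BY distinct_student_count DESC

Execution result:
name | distinct_student_count
Biology 201 | 4
Chemistry 101 | 4
Calculus 201 | 2
CS 101 | 2
Physics 201 | 2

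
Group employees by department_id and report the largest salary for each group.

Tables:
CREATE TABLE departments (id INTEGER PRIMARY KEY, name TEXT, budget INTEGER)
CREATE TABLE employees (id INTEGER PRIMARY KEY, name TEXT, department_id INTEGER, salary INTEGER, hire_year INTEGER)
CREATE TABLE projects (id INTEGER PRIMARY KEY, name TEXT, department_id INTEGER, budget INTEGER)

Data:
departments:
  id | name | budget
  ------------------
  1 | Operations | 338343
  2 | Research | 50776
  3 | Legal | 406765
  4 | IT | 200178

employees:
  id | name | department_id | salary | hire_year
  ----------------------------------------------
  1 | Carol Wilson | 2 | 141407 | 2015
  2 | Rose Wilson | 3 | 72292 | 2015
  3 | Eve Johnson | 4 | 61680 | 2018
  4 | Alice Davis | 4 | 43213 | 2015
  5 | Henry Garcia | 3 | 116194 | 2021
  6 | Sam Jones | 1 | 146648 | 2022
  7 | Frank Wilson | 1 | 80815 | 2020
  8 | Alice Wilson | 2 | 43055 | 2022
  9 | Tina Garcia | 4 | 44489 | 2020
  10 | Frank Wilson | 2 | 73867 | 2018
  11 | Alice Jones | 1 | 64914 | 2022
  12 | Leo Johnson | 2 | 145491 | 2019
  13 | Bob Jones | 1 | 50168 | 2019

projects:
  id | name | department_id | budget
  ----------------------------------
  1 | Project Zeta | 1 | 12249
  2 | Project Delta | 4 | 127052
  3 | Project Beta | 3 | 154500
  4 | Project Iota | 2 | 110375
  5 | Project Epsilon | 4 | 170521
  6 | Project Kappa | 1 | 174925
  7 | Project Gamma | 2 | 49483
SELECT department_id, MAX(salary) AS max_salary FROM employees GROUP BY department_id

Execution result:
department_id | max_salary
1 | 146648
2 | 145491
3 | 116194
4 | 61680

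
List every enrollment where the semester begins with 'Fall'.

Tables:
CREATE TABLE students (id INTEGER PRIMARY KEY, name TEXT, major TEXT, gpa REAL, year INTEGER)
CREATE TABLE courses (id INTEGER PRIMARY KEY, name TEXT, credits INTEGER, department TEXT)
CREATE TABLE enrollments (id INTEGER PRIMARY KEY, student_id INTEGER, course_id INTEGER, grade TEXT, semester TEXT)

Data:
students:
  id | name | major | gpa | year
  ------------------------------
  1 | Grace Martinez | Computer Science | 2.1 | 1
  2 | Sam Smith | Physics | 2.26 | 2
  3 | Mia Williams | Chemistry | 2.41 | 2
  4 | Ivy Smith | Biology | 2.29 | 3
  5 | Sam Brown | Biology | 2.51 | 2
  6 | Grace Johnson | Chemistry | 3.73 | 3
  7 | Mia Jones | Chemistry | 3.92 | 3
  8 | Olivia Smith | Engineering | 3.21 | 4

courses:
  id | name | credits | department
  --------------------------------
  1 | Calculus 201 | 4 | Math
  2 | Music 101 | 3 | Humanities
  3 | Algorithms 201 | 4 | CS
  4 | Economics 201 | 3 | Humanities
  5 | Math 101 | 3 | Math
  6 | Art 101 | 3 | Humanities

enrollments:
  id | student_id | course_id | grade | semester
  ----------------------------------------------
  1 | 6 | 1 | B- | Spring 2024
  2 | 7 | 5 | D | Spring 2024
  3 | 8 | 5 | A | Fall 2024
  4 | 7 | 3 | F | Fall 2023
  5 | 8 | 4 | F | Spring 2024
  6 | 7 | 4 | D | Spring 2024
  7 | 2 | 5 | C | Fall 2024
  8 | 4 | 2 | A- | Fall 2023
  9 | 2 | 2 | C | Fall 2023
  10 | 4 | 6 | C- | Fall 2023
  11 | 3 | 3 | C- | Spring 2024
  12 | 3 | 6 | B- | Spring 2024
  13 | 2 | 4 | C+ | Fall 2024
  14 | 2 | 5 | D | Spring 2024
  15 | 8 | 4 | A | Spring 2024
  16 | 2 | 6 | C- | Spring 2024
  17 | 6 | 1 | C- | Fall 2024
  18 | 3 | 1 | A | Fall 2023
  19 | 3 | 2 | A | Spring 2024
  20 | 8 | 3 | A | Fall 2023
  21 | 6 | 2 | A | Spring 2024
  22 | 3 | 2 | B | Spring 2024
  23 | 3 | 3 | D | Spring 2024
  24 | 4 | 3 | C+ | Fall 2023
SELECT id, semester FROM enrollments WHERE semester LIKE 'Fall%'

Execution result:
id | semester
3 | Fall 2024
4 | Fall 2023
7 | Fall 2024
8 | Fall 2023
9 | Fall 2023
10 | Fall 2023
13 | Fall 2024
17 | Fall 2024
18 | Fall 2023
20 | Fall 2023
24 | Fall 2023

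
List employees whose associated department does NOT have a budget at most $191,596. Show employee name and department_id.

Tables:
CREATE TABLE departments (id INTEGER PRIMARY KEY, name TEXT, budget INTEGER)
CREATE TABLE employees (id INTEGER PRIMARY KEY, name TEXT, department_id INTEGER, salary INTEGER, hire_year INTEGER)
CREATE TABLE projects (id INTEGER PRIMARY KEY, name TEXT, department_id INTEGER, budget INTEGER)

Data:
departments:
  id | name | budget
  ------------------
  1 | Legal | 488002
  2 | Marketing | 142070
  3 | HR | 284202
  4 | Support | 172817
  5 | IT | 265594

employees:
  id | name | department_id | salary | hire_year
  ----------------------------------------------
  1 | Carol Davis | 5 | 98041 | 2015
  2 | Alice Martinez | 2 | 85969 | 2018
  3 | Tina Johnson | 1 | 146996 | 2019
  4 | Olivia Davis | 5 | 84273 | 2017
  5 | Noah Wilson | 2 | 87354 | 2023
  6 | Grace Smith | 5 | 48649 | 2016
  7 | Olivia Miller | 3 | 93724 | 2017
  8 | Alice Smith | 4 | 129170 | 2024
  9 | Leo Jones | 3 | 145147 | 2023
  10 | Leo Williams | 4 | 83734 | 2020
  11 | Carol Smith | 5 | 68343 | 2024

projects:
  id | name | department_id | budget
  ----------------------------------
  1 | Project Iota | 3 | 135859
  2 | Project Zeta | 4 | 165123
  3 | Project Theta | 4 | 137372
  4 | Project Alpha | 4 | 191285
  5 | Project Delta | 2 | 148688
SELECT name, department_id FROM employees WHERE department_id NOT IN (SELECT id FROM departments WHERE budget <= 191596)

Execution result:
name | department_id
Carol Davis | 5
Tina Johnson | 1
Olivia Davis | 5
Grace Smith | 5
Olivia Miller | 3
Leo Jones | 3
Carol Smith | 5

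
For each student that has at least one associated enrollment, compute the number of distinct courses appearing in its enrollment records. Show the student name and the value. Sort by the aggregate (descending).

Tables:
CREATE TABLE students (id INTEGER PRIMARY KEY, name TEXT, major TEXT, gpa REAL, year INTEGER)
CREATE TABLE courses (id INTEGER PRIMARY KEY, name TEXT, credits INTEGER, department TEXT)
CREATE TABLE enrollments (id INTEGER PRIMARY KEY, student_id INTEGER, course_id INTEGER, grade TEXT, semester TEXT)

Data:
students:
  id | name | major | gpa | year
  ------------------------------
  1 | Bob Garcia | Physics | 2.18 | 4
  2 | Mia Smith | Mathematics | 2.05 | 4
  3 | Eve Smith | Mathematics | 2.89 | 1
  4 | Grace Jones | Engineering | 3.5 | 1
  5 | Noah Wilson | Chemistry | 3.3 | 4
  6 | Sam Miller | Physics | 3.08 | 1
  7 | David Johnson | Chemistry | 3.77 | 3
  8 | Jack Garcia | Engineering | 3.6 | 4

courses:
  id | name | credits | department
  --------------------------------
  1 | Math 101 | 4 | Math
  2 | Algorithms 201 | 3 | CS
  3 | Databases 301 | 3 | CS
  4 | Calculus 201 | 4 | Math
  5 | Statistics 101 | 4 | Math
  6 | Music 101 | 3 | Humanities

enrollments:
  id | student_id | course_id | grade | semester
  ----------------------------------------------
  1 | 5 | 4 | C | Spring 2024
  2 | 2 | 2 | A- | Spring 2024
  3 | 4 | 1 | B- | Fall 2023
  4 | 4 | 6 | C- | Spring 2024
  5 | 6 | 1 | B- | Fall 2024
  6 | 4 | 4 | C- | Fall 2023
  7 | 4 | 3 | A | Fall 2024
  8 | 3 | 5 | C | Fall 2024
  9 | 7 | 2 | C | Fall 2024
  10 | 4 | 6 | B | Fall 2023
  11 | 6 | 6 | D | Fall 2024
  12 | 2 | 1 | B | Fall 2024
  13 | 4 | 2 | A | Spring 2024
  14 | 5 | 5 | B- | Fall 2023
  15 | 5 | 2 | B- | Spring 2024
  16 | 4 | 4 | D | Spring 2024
SELECT p.name, COUNT(DISTINCT c.course_id) AS distinct_course_count FROM enrollments c JOIN students p ON c.student_id = p.id GROUP BY p.id, p.name ORDER BY distinct_course_count DESC

Execution result:
name | distinct_course_count
Grace Jones | 5
Noah Wilson | 3
Mia Smith | 2
Sam Miller | 2
Eve Smith | 1
David Johnson | 1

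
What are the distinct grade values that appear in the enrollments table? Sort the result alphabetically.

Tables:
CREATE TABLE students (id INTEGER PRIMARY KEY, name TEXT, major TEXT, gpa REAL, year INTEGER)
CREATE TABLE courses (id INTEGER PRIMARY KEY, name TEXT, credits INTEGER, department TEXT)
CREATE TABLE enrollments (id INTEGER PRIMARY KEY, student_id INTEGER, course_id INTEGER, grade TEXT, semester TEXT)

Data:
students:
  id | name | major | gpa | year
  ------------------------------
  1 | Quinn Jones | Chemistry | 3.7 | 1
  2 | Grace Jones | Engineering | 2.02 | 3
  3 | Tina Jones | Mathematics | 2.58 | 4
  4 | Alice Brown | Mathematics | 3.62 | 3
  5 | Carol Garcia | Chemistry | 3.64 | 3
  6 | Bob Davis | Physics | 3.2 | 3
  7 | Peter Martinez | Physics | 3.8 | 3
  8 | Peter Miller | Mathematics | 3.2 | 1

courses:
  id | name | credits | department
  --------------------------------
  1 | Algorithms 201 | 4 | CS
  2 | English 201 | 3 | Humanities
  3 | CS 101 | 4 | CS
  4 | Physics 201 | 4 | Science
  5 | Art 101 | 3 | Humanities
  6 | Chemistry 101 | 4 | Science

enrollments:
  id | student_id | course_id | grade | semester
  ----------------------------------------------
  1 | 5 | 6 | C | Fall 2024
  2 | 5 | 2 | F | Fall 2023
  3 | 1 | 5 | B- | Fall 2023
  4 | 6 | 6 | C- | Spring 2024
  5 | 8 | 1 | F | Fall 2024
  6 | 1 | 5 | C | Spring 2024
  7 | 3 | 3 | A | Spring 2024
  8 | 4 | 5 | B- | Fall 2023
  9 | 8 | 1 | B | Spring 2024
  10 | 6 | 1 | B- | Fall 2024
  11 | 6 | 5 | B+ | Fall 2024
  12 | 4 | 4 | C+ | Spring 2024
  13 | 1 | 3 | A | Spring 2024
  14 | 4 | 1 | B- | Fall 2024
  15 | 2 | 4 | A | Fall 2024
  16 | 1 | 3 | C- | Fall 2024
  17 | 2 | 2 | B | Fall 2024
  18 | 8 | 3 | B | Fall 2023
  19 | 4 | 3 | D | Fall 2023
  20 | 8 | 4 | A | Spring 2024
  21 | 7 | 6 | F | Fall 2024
SELECT DISTINCT grade FROM enrollments ORDER BY grade

Execution result:
grade
A
B
B+
B-
C
C+
C-
D
F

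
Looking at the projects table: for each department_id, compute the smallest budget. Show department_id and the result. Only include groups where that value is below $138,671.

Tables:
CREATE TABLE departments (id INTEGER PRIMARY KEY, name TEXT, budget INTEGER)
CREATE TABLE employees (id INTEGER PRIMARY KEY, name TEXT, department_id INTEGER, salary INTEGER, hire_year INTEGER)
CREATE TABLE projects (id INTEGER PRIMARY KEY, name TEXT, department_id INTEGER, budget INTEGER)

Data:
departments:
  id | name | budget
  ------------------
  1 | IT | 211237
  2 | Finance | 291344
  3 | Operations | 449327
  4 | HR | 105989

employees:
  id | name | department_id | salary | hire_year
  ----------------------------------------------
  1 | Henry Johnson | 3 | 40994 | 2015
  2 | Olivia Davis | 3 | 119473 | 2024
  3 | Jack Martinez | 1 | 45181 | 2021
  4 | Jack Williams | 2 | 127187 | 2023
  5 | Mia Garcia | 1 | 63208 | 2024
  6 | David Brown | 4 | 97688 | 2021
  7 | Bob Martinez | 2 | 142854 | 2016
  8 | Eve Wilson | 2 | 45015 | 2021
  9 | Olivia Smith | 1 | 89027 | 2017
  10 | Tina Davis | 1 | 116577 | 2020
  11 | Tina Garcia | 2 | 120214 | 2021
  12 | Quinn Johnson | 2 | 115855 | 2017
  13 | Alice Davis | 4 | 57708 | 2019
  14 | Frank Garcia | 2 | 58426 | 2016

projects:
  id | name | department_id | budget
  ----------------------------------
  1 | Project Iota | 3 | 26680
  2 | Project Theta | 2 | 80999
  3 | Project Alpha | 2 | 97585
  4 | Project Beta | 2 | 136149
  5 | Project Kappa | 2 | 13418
SELECT department_id, MIN(budget) AS min_budget FROM projects GROUP BY department_id HAVING MIN(budget) < 138671

Execution result:
department_id | min_budget
2 | 13418
3 | 26680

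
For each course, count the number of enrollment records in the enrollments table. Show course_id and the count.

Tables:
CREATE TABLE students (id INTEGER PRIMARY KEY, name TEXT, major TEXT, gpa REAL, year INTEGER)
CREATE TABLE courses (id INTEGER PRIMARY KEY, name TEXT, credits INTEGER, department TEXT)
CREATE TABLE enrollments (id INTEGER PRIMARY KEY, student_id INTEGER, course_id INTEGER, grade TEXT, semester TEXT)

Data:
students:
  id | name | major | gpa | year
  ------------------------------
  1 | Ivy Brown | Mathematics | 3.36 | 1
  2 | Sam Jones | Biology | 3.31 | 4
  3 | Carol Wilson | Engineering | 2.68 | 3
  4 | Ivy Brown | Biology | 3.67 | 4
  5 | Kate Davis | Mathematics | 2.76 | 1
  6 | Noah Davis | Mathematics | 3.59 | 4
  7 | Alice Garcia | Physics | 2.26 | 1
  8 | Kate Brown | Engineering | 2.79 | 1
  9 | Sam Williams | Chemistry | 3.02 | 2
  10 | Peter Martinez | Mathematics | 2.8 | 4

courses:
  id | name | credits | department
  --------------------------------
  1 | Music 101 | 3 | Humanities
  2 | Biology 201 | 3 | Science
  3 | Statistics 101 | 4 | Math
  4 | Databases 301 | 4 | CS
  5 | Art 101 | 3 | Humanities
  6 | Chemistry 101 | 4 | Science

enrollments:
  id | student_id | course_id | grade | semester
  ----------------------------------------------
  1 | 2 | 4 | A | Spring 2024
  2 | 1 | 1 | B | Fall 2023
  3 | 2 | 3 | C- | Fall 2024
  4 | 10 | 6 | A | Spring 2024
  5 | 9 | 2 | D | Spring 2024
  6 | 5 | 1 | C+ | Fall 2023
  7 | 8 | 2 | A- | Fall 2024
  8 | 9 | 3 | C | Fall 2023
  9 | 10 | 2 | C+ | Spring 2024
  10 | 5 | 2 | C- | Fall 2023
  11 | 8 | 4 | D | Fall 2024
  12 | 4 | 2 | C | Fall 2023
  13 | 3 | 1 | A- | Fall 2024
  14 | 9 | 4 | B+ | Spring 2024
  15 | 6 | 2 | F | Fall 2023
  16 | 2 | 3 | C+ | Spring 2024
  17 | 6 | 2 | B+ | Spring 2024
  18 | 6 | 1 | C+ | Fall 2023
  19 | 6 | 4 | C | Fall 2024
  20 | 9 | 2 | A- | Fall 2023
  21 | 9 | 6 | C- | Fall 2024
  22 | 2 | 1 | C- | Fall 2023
SELECT course_id, COUNT(*) AS enrollment_count FROM enrollments GROUP BY course_id

Execution result:
course_id | enrollment_count
1 | 5
2 | 8
3 | 3
4 | 4
6 | 2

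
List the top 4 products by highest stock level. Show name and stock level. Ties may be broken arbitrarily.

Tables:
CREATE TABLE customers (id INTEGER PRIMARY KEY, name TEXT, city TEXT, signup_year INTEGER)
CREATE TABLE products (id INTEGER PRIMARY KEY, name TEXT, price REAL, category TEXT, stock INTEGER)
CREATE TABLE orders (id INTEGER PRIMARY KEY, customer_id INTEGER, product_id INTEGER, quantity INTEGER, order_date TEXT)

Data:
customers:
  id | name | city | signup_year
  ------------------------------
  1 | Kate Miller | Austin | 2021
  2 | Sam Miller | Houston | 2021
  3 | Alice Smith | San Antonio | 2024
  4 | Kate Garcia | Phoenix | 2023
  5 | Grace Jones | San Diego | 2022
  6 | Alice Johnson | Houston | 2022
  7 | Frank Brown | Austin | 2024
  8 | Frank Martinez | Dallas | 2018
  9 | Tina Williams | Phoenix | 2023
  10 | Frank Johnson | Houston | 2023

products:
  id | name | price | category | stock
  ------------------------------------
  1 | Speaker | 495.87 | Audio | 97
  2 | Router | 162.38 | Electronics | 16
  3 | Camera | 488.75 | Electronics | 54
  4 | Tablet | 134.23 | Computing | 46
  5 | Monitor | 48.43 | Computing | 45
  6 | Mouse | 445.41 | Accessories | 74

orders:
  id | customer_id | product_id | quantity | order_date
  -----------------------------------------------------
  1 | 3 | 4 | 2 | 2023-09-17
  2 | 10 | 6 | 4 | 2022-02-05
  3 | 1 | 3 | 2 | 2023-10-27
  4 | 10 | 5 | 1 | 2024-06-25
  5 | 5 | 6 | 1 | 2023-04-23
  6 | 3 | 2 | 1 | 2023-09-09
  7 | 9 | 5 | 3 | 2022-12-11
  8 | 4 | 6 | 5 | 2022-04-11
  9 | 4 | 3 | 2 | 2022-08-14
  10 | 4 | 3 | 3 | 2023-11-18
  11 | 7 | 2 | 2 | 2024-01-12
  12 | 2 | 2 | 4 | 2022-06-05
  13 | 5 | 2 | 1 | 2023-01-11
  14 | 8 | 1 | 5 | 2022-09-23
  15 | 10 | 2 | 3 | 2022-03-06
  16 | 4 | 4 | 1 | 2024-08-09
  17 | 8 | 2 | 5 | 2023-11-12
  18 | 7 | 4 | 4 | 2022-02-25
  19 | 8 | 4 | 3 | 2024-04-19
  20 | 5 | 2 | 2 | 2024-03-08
SELECT name, stock FROM products ORDER BY stock DESC LIMIT 4

Execution result:
name | stock
Speaker | 97
Mouse | 74
Camera | 54
Tablet | 46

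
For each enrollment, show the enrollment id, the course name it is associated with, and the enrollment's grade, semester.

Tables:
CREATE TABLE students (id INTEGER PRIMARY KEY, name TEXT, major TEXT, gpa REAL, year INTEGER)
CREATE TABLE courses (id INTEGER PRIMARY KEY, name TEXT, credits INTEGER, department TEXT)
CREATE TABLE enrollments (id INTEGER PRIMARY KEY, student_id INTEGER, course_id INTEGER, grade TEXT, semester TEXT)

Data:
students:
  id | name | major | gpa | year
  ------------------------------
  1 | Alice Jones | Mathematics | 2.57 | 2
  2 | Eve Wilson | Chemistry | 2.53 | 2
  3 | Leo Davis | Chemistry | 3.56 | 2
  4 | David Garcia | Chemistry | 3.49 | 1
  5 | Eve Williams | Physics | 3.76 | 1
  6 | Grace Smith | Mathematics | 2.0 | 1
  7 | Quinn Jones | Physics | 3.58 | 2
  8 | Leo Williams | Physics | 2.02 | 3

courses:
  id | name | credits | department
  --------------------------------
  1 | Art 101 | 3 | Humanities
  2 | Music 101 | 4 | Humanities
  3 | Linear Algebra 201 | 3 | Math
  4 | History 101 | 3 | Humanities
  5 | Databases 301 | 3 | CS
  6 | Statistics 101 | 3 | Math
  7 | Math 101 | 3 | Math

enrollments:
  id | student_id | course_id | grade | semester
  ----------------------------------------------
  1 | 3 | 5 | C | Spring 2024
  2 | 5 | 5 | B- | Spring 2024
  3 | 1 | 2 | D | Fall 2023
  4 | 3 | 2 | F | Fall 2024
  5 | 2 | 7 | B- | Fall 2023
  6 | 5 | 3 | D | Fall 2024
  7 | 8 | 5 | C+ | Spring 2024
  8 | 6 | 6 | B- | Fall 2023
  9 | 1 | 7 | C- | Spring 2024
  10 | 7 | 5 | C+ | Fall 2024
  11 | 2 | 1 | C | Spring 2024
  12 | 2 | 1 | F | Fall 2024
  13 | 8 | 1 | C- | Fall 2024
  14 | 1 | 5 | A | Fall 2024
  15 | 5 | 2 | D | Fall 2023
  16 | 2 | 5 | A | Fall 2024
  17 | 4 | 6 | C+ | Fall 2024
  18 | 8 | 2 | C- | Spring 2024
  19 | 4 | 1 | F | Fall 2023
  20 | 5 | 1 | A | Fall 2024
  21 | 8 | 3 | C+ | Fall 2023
SELECT c.id, p.name AS course, c.grade, c.semester FROM enrollments c JOIN courses p ON c.course_id = p.id

Execution result:
id | course | grade | semester
1 | Databases 301 | C | Spring 2024
2 | Databases 301 | B- | Spring 2024
3 | Music 101 | D | Fall 2023
4 | Music 101 | F | Fall 2024
5 | Math 101 | B- | Fall 2023
6 | Linear Algebra 201 | D | Fall 2024
7 | Databases 301 | C+ | Spring 2024
8 | Statistics 101 | B- | Fall 2023
9 | Math 101 | C- | Spring 2024
10 | Databases 301 | C+ | Fall 2024
11 | Art 101 | C | Spring 2024
12 | Art 101 | F | Fall 2024
13 | Art 101 | C- | Fall 2024
14 | Databases 301 | A | Fall 2024
15 | Music 101 | D | Fall 2023
16 | Databases 301 | A | Fall 2024
17 | Statistics 101 | C+ | Fall 2024
18 | Music 101 | C- | Spring 2024
19 | Art 101 | F | Fall 2023
20 | Art 101 | A | Fall 2024
21 | Linear Algebra 201 | C+ | Fall 2023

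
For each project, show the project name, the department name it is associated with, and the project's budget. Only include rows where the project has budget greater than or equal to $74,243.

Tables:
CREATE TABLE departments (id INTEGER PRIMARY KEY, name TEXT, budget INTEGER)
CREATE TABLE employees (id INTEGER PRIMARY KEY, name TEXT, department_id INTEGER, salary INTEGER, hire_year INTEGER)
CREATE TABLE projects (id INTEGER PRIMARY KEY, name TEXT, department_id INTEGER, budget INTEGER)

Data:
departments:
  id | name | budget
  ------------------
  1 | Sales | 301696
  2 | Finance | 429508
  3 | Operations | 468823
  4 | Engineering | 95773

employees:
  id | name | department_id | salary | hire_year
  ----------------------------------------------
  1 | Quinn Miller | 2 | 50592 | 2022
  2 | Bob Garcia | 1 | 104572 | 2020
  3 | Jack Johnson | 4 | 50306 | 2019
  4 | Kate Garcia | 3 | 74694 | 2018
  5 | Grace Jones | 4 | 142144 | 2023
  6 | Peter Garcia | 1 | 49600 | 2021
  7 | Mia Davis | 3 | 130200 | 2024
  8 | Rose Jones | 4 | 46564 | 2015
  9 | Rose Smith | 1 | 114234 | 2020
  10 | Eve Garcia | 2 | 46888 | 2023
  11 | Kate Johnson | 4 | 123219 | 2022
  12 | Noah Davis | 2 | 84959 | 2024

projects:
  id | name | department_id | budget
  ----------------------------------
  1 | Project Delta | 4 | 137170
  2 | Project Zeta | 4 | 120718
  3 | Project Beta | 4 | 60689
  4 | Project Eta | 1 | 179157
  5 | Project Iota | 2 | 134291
SELECT c.name, p.name AS department, c.budget FROM projects c JOIN departments p ON c.department_id = p.id WHERE c.budget >= 74243

Execution result:
name | department | budget
Project Delta | Engineering | 137170
Project Zeta | Engineering | 120718
Project Eta | Sales | 179157
Project Iota | Finance | 134291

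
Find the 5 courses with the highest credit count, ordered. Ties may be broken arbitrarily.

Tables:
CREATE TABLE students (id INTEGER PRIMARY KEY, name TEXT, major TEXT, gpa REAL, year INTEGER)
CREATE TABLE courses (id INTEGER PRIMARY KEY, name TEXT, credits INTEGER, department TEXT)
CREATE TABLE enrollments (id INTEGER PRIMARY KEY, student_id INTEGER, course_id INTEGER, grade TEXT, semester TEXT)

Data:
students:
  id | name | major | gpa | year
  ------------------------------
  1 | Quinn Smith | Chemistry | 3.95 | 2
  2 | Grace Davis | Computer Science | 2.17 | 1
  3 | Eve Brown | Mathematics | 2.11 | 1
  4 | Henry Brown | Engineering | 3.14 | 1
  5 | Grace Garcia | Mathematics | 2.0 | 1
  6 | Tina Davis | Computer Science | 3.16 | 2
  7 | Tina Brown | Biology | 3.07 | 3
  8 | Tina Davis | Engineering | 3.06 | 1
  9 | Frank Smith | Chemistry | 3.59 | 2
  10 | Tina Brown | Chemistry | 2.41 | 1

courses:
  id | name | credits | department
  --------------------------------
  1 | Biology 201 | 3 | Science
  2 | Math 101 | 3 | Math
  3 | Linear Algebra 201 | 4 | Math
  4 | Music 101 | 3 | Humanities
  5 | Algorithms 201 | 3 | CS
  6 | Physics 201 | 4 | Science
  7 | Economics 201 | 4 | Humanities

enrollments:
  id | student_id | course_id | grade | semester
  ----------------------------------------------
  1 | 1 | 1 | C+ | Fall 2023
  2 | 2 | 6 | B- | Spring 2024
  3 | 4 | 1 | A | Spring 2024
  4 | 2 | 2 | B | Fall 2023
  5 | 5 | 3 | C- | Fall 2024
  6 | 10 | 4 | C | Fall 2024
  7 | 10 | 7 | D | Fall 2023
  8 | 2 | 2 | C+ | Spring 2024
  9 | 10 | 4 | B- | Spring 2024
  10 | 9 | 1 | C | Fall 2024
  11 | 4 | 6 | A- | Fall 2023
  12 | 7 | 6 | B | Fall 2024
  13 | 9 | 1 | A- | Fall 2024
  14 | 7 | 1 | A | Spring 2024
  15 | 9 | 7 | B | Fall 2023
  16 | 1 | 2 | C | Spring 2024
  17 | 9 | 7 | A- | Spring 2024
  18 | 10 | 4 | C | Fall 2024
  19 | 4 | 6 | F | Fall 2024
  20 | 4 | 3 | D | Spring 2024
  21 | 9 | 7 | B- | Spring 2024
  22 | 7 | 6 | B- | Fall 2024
SELECT name, credits FROM courses ORDER BY credits DESC LIMIT 5

Execution result:
name | credits
Linear Algebra 201 | 4
Physics 201 | 4
Economics 201 | 4
Biology 201 | 3
Math 101 | 3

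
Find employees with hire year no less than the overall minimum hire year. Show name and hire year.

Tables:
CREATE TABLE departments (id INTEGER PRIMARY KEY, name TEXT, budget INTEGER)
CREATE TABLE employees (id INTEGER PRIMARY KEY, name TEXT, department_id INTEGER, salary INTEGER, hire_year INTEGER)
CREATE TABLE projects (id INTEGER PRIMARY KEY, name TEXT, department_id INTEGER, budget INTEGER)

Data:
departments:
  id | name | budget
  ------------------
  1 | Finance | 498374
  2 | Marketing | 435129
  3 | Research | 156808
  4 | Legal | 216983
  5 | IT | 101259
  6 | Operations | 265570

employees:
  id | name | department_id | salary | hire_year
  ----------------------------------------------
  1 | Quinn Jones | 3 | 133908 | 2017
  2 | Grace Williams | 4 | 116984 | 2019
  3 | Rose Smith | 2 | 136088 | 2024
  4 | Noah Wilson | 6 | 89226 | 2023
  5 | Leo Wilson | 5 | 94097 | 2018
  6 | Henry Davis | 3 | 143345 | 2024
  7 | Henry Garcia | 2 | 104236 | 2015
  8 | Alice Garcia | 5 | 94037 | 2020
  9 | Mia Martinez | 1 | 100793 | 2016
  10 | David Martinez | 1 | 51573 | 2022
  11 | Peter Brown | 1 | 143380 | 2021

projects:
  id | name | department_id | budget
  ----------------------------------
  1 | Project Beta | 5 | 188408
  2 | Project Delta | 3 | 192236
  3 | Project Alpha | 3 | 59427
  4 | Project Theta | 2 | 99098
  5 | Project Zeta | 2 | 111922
SELECT name, hire_year FROM employees WHERE hire_year >= (SELECT MIN(hire_year) FROM employees)

Execution result:
name | hire_year
Quinn Jones | 2017
Grace Williams | 2019
Rose Smith | 2024
Noah Wilson | 2023
Leo Wilson | 2018
Henry Davis | 2024
Henry Garcia | 2015
Alice Garcia | 2020
Mia Martinez | 2016
David Martinez | 2022
Peter Brown | 2021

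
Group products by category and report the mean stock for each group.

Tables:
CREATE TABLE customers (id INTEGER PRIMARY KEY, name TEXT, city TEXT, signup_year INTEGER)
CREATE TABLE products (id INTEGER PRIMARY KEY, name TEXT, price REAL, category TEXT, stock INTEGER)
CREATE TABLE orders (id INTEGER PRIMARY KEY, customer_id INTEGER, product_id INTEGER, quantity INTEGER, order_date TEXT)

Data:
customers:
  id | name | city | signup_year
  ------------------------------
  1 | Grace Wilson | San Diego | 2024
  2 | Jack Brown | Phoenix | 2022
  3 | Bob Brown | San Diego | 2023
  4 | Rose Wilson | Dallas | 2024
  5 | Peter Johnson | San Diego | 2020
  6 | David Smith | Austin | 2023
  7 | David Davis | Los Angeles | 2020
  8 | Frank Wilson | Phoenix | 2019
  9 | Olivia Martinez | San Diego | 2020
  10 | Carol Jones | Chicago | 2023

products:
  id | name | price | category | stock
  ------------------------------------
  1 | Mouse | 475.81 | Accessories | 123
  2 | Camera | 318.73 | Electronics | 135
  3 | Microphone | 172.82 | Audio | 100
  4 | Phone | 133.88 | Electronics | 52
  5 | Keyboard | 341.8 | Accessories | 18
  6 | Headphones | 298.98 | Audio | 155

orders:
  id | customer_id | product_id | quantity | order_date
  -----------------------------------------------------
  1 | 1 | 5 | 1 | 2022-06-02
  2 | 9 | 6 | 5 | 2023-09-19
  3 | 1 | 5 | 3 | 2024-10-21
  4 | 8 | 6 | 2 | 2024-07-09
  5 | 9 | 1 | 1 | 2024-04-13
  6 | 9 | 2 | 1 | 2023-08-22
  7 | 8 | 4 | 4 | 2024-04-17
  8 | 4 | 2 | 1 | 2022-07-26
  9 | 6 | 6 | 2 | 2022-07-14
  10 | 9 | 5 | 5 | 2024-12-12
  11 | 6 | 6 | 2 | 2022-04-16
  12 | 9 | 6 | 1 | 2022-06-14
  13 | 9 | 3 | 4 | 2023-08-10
SELECT category, AVG(stock) AS avg_stock FROM products GROUP BY category

Execution result:
category | avg_stock
Accessories | 70.50
Audio | 127.50
Electronics | 93.50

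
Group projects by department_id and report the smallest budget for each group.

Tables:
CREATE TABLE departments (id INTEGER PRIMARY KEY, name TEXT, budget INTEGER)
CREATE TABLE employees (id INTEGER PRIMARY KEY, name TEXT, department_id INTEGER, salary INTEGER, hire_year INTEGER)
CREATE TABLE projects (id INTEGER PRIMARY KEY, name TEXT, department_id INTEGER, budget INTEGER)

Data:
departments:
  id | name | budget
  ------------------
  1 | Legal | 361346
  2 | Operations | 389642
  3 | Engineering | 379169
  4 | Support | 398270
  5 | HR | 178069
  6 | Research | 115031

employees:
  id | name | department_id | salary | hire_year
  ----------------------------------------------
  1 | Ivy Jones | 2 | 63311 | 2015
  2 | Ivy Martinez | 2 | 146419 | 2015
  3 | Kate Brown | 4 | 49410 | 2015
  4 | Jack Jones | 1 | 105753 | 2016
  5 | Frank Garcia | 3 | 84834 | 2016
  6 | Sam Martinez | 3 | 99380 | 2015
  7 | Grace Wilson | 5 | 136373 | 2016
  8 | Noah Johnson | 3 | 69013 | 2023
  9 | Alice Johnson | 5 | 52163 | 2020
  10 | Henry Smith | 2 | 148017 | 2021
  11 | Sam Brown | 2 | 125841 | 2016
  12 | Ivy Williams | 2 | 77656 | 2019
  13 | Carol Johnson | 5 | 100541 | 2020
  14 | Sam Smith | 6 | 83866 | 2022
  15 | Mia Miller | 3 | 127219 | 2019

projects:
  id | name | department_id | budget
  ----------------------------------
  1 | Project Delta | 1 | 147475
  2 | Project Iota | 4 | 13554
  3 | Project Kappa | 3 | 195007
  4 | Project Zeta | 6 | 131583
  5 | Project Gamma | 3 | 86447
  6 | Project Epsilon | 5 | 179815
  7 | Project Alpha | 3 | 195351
SELECT department_id, MIN(budget) AS min_budget FROM projects GROUP BY department_id

Execution result:
department_id | min_budget
1 | 147475
3 | 86447
4 | 13554
5 | 179815
6 | 131583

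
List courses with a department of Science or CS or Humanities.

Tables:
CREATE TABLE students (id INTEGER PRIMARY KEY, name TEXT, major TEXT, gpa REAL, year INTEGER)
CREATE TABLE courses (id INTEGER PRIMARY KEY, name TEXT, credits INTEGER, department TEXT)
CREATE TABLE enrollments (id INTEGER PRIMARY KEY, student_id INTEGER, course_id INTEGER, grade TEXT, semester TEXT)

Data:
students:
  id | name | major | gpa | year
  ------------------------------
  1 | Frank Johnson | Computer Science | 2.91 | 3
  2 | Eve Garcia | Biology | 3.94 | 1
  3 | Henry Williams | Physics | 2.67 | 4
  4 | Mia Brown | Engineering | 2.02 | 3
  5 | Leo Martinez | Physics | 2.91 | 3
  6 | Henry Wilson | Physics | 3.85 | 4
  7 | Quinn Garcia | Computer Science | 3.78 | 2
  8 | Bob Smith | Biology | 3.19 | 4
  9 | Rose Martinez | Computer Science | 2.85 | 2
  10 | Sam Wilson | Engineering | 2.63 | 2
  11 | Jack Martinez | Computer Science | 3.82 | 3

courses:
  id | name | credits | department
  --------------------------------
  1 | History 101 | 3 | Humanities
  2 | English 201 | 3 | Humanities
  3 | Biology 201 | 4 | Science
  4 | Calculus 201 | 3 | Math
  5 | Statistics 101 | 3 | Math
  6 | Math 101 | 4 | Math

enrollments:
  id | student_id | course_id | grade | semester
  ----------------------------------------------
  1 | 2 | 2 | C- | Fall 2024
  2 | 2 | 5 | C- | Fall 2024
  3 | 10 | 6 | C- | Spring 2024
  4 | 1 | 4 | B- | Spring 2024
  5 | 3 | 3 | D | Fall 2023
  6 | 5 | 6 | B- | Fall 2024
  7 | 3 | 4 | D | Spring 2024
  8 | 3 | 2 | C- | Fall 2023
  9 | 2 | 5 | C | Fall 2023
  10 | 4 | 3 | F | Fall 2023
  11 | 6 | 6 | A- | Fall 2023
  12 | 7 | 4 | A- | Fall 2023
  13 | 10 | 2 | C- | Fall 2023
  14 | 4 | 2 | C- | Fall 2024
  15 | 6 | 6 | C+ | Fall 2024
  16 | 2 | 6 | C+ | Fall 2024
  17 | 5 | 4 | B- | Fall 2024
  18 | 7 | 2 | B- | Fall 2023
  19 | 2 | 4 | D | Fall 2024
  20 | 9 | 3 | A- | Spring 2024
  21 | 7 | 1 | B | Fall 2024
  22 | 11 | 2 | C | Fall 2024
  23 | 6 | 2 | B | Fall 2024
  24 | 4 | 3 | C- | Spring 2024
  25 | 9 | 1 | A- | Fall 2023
SELECT name, department FROM courses WHERE department IN ('Science', 'CS', 'Humanities')

Execution result:
name | department
History 101 | Humanities
English 201 | Humanities
Biology 201 | Science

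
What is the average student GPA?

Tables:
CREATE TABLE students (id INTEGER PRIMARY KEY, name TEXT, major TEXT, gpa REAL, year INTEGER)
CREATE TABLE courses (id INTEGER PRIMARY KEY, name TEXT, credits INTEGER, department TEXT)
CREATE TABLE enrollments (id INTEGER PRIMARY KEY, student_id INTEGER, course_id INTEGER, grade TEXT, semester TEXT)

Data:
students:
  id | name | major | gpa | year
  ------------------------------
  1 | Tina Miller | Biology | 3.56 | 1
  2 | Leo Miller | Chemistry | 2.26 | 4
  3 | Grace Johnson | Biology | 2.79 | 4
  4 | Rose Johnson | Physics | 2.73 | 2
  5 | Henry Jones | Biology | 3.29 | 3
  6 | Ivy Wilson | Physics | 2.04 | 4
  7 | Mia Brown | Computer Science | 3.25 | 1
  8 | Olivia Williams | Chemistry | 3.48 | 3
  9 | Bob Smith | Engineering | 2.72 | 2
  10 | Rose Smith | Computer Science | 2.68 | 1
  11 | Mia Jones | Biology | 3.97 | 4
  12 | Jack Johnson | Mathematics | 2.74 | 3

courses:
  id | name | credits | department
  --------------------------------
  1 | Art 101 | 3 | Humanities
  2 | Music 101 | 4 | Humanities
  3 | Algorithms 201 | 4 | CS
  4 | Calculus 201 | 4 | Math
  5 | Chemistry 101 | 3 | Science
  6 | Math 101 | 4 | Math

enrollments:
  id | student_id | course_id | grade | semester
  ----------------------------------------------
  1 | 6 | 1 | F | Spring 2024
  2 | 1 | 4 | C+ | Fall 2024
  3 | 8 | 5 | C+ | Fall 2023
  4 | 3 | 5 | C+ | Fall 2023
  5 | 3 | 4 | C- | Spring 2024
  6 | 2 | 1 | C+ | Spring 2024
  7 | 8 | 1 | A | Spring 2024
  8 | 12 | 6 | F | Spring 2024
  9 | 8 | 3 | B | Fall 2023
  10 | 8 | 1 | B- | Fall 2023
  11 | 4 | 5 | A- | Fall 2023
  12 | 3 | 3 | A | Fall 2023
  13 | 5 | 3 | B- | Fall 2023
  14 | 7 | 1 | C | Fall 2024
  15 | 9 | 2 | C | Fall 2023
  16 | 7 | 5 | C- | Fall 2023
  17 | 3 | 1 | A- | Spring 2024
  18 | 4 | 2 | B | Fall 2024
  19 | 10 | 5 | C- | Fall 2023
SELECT AVG(gpa) FROM students

Execution result:
2.96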